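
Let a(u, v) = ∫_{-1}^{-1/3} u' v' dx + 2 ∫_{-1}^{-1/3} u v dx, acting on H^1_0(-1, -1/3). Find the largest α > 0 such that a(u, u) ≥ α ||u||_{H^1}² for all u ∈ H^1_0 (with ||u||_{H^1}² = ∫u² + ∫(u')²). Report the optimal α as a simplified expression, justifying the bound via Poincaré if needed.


α = 1

Coercivity of a(·,·) on H^1_0(-1, -1/3) means a(u, u) ≥ α ||u||_{H^1}² for every u ∈ H^1_0.
The interval has length L = 2/3, and Poincaré/coercivity depend only on L. Here a(u, u) = ∫(u')² + (2)·∫u².
Here c = 2 ≥ 1, so a(u,u) = ∫(u')² + c∫u² ≥ ∫(u')² + ∫u² = ||u||_{H^1}², i.e. α = 1 works. No larger α is possible: a(u,u) ≥ α||u||_{H^1}² means (1−α)∫(u')² ≥ (α−c)∫u², and for the modes u_n = sin(nπ(x−x₀)/L) (x₀ the left endpoint) one has ∫u_n²/∫(u_n')² = (L/(nπ))² → 0, so a(u_n,u_n)/||u_n||_{H^1}² → 1. Hence the optimal constant is α = 1.
Therefore α = 1.


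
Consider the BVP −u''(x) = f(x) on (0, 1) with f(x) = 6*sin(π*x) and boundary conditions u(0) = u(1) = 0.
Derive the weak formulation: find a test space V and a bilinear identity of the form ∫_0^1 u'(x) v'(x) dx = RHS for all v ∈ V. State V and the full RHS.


V = H^1_0(0, 1) (so v(0) = v(1) = 0); weak form: ∫_0^1 u'v' dx = ∫_0^1 (6*sin(π*x)) v dx for all v ∈ V.

Multiply both sides by a test function v and integrate from 0 to 1:
  ∫_0^1 −u''(x) v(x) dx = ∫_0^1 f(x) v(x) dx.
Integrate the LHS by parts once:
  ∫_0^1 −u'' v dx = −[u'(x) v(x)]_0^1 + ∫_0^1 u'(x) v'(x) dx.
Thus ∫_0^1 u'(x) v'(x) dx = ∫_0^1 f(x) v(x) dx + [u'(x) v(x)]_0^1.
Choose V so that boundary terms are either known or forced to vanish.
u is Dirichlet: u(0) = u(1) = 0. Let V = H^1_0(0, 1); then v(0) = v(1) = 0, and [u' v]_0^1 = 0.
Weak formulation: find u (satisfying any essential BC) such that ∫_0^1 u'(x) v'(x) dx = ∫_0^1 f v dx for all v ∈ V.
Substituting f(x) = 6*sin(π*x), the right-hand side is ∫_0^1 (6*sin(π*x)) v dx.


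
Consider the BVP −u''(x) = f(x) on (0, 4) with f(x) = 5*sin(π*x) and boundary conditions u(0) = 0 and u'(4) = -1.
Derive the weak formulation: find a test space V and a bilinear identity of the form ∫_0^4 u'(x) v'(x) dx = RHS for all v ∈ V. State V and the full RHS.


V = {v ∈ H^1(0, 4) : v(0) = 0} (test functions vanish at x = 0 where u is specified); weak form: ∫_0^4 u'v' dx = ∫_0^4 (5*sin(π*x)) v dx − v(4) for all v ∈ V.

Multiply both sides by a test function v and integrate from 0 to 4:
  ∫_0^4 −u''(x) v(x) dx = ∫_0^4 f(x) v(x) dx.
Integrate the LHS by parts once:
  ∫_0^4 −u'' v dx = −[u'(x) v(x)]_0^4 + ∫_0^4 u'(x) v'(x) dx.
Thus ∫_0^4 u'(x) v'(x) dx = ∫_0^4 f(x) v(x) dx + [u'(x) v(x)]_0^4.
Choose V so that boundary terms are either known or forced to vanish.
Mixed BC: u(0) = 0 (Dirichlet) and u'(4) = -1 (Neumann). Define V = {v ∈ H^1(0, 4) : v(0) = 0}. Then [u' v]_0^4 = u'(4)·v(4) − u'(0)·0 = − v(4).
Weak formulation: find u (satisfying any essential BC) such that ∫_0^4 u'(x) v'(x) dx = ∫_0^4 f v dx − v(4) for all v ∈ V (Dirichlet at 0 absorbed into V; Neumann datum at x = 4 contributes the boundary term).
Substituting f(x) = 5*sin(π*x), the right-hand side is ∫_0^4 (5*sin(π*x)) v dx − v(4).


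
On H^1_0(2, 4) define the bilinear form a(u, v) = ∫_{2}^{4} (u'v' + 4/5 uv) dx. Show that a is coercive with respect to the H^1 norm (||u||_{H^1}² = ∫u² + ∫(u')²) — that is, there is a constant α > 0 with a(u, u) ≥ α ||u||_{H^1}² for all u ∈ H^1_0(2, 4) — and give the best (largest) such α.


α = (16/5 + π^2)/(4 + π^2)

Coercivity of a(·,·) on H^1_0(2, 4) means a(u, u) ≥ α ||u||_{H^1}² for every u ∈ H^1_0.
The interval has length L = 2, and Poincaré/coercivity depend only on L. Here a(u, u) = ∫(u')² + (4/5)·∫u².
Here 0 < c = 4/5 < 1. The condition a(u,u) ≥ α||u||_{H^1}² reads (1−α)∫(u')² ≥ (α−c)∫u². Any admissible α is ≤ 1 (rapidly oscillating u have ∫u²/∫(u')² → 0), and α = 1 would force 0 ≥ (1−c)∫u², impossible since c < 1; so 1−α > 0. By the sharp Poincaré inequality on H^1_0 of an interval of length L, ∫(u')² ≥ (π/L)²∫u² with equality for the first sine mode sin(π(x−x₀)/L) (x₀ the left endpoint), so the inequality holds for all u iff (1−α)(π/L)² ≥ α − c, i.e. α ≤ ((π/L)² + c)/((π/L)² + 1) = (1 + c(L/π)²)/(1 + (L/π)²). With (π/L)² = π^2/4 and c = 4/5, the largest admissible constant is α = ((π/L)² + c)/((π/L)² + 1).
Simplifying, α = (16/5 + π^2)/(4 + π^2).


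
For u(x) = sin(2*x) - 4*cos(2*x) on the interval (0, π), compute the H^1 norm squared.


||u||_{H^1(0,π)}^2 = 85*π/2

u'(x) = 8*sin(2*x) + 2*cos(2*x).
Expand u² and (u')² and integrate term by term on (0, π), using: for integers n ≥ 1, ∫_0^π sin²(nx) dx = ∫_0^π cos²(nx) dx = π/2; for n ≠ n', ∫_0^π sin(nx)sin(n'x) dx = ∫_0^π cos(nx)cos(n'x) dx = 0; and by product-to-sum, ∫_0^π sin(nx)cos(n'x) dx = ½∫_0^π [sin((n+n')x) + sin((n−n')x)] dx, which is 0 when n+n' is even and 2n/(n²−n'²) when n+n' is odd (it need not vanish on (0, π)).
  u² squared terms: (-4)²·∫cos(2x)² dx = 16·π/2 = 8*π;  (1)²·∫sin(2x)² dx = 1·π/2 = π/2.
  u² cross terms: 2·(-4)·(1)·∫cos(2x)·sin(2x) dx = -8·(0) = 0.
  So ∫_0^π u² dx = 8*π + π/2 + 0 = 17*π/2.
  (u')² squared terms: (2)²·∫cos(2x)² dx = 4·π/2 = 2*π;  (8)²·∫sin(2x)² dx = 64·π/2 = 32*π.
  (u')² cross terms: 2·(2)·(8)·∫cos(2x)·sin(2x) dx = 32·(0) = 0.
  So ∫_0^π (u')² dx = 2*π + 32*π + 0 = 34*π.
||u||_{H^1}^2 = (17*π/2) + (34*π) = 85*π/2.


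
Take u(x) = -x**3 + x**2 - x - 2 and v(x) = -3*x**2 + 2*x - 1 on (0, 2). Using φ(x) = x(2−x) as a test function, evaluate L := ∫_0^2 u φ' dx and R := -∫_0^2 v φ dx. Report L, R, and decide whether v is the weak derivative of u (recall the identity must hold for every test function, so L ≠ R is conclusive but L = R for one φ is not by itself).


LHS = 52/15, RHS = 52/15. Yes, v = u' weakly.

u(x) = -x**3 + x**2 - x - 2, classical derivative u'(x) = -3*x**2 + 2*x - 1.
φ(x) = x(2−x), so φ'(x) = 2 - 2*x.
Note φ(0) = φ(2) = 0, so the boundary term u·φ vanishes.
LHS = ∫_0^2 u(x) φ'(x) dx = ∫_0^2 (2*x^4 - 4*x^3 + 4*x^2 + 2*x - 4) dx. Term by term:
  ∫_0^2 2*x^4 dx = 64/5;  ∫_0^2 -4*x^3 dx = -16;  ∫_0^2 4*x^2 dx = 32/3;
  ∫_0^2 2*x dx = 4;  ∫_0^2 -4 dx = -8.
Sum: 64/5 − 16 + 32/3 + 4 − 8 = 52/15.
So LHS = 52/15.
∫_0^2 v(x) φ(x) dx = ∫_0^2 (3*x^4 - 8*x^3 + 5*x^2 - 2*x) dx. Term by term:
  ∫_0^2 3*x^4 dx = 96/5;  ∫_0^2 -8*x^3 dx = -32;  ∫_0^2 5*x^2 dx = 40/3;
  ∫_0^2 -2*x dx = -4.
Sum: 96/5 − 32 + 40/3 − 4 = -52/15.
So RHS = -∫_0^2 v(x) φ(x) dx = 52/15.
LHS = RHS, so the identity holds for this test φ.
Moreover u is smooth here and v(x) = u'(x) = -3*x**2 + 2*x - 1 pointwise, so the identity holds for every test function. Hence v is the weak derivative of u.


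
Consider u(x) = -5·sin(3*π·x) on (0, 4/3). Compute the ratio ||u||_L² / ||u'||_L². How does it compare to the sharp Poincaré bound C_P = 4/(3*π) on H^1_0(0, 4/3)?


||u||_L² / ||u'||_L² = 1/(3*π) < C_P = 4/(3*π).

u(x) = -5·sin(3*π·x), so u'(x) = -15*π*cos(3*π*x).
Writing u(x) = A·sin(kπx/L) with A = -5 and k = 4, use ∫_0^L sin²(kπx/L) dx = L/2 and ∫_0^L cos²(kπx/L) dx = L/2.
u² = 25·sin²(3*π·x) and (u')² = 225*π^2·cos²(3*π·x), and each of sin², cos² integrates to L/2 = 2/3 over (0, 4/3).
∫_0^4/3 u² dx = 50/3, so ||u||_L² = 5*sqrt(6)/3.
∫_0^4/3 (u')² dx = 150*π^2, so ||u'||_L² = 5*sqrt(6)*π.
Ratio ||u||_L² / ||u'||_L² = 1/(3*π).
Sharp Poincaré constant on H^1_0(0, 4/3) is C_P = L/π = 4/(3*π), achieved by sin(3*π/4·x).
This is the k = 4 harmonic; the ratio L/(kπ) is strictly less than C_P = L/π, consistent with the sharp inequality ||u||_L² ≤ C_P ||u'||_L².


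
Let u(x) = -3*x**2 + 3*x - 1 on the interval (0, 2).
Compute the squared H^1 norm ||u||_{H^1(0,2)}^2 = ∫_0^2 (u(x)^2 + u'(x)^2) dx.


||u||_{H^1}^2 = 288/5

The H^1 norm (squared) on an interval (0, L) is
  ||u||_{H^1}^2 = ∫_0^L u(x)^2 dx + ∫_0^L u'(x)^2 dx.
Compute u'(x) = 3 - 6*x.
Then u(x)^2 = 9*x**4 - 18*x**3 + 15*x**2 - 6*x + 1 and u'(x)^2 = 36*x**2 - 36*x + 9.
Integrate each monomial from 0 to 2 using ∫_0^2 c·x^n dx = c·2^(n+1)/(n+1):
  ∫_0^2 u(x)^2 dx = ∫_0^2 (9*x^4 - 18*x^3 + 15*x^2 - 6*x + 1) dx. Term by term:
    ∫_0^2 9*x^4 dx = 288/5;  ∫_0^2 -18*x^3 dx = -72;  ∫_0^2 15*x^2 dx = 40;
    ∫_0^2 -6*x dx = -12;  ∫_0^2 1 dx = 2.
  Sum: 288/5 − 72 + 40 − 12 + 2 = 78/5.
  ∫_0^2 u'(x)^2 dx = ∫_0^2 (36*x^2 - 36*x + 9) dx. Term by term:
    ∫_0^2 36*x^2 dx = 96;  ∫_0^2 -36*x dx = -72;  ∫_0^2 9 dx = 18.
  Sum: 96 − 72 + 18 = 42.
Adding: ||u||_{H^1}^2 = 78/5 + 42 = 288/5.


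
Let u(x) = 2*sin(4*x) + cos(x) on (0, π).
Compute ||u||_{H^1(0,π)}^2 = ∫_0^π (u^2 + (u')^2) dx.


||u||_{H^1(0,π)}^2 = 64/15 + 35*π

u'(x) = -sin(x) + 8*cos(4*x).
Expand u² and (u')² and integrate term by term on (0, π), using: for integers n ≥ 1, ∫_0^π sin²(nx) dx = ∫_0^π cos²(nx) dx = π/2; for n ≠ n', ∫_0^π sin(nx)sin(n'x) dx = ∫_0^π cos(nx)cos(n'x) dx = 0; and by product-to-sum, ∫_0^π sin(nx)cos(n'x) dx = ½∫_0^π [sin((n+n')x) + sin((n−n')x)] dx, which is 0 when n+n' is even and 2n/(n²−n'²) when n+n' is odd (it need not vanish on (0, π)).
  u² squared terms: (2)²·∫sin(4x)² dx = 4·π/2 = 2*π;  (1)²·∫cos(x)² dx = 1·π/2 = π/2.
  u² cross terms: 2·(2)·(1)·∫sin(4x)·cos(x) dx = 4·(8/15) = 32/15.
  So ∫_0^π u² dx = 2*π + π/2 + 32/15 = 32/15 + 5*π/2.
  (u')² squared terms: (-1)²·∫sin(x)² dx = 1·π/2 = π/2;  (8)²·∫cos(4x)² dx = 64·π/2 = 32*π.
  (u')² cross terms: 2·(-1)·(8)·∫sin(x)·cos(4x) dx = -16·(-2/15) = 32/15.
  So ∫_0^π (u')² dx = π/2 + 32*π + 32/15 = 32/15 + 65*π/2.
||u||_{H^1}^2 = (32/15 + 5*π/2) + (32/15 + 65*π/2) = 64/15 + 35*π.


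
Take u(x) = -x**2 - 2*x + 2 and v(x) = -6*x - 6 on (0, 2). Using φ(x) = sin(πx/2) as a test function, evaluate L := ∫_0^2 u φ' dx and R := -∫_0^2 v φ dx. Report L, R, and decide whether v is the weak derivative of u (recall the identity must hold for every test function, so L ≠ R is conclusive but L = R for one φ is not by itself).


LHS = 16/π, RHS = 48/π. No, v is not the weak derivative of u.

u(x) = -x**2 - 2*x + 2, classical derivative u'(x) = -2*x - 2.
φ(x) = sin(πx/2), so φ'(x) = π*cos(π*x/2)/2.
Note φ(0) = φ(2) = 0, so the boundary term u·φ vanishes.
LHS = ∫_0^2 u(x) φ'(x) dx = ∫_0^2 (-π*x^2*cos(π*x/2)/2 - π*x*cos(π*x/2) + π*cos(π*x/2)) dx. Term by term:
  ∫_0^2 π*cos(π*x/2) dx = 0;  ∫_0^2 -π*x*cos(π*x/2) dx = 8/π;  ∫_0^2 -π*x^2*cos(π*x/2)/2 dx = 8/π.
Sum: 0 + 8/π + 8/π = 16/π.
So LHS = 16/π.
∫_0^2 v(x) φ(x) dx = ∫_0^2 (-6*x*sin(π*x/2) - 6*sin(π*x/2)) dx. Term by term:
  ∫_0^2 -6*sin(π*x/2) dx = -24/π;  ∫_0^2 -6*x*sin(π*x/2) dx = -24/π.
Sum: -24/π − 24/π = -48/π.
So RHS = -∫_0^2 v(x) φ(x) dx = 48/π.
LHS − RHS = -32/π ≠ 0, so the identity fails.
(For a valid weak derivative the identity must hold for EVERY test function, in particular this one. The failure shows v is NOT the weak derivative of u.)
Correct weak derivative would be u'(x) = -2*x - 2.


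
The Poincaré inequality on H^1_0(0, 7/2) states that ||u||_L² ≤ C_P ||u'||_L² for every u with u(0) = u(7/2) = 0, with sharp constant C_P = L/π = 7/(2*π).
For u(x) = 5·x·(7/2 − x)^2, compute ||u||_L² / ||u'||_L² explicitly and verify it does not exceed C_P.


||u||_L² / ||u'||_L² = sqrt(14)/4 < C_P = 7/(2*π).

u(x) = 5·x·(7/2 − x)^2, so u'(x) = 15*x^2 - 70*x + 245/4.
u(x) = 5·x·(7/2 − x)^2 vanishes at x = 0 and x = 7/2, so u ∈ H^1_0(0, 7/2). Differentiate via the product rule and integrate the resulting polynomials term by term.
  ∫_0^7/2 u² dx = ∫_0^7/2 (25*x^6 - 350*x^5 + 3675*x^4/2 - 8575*x^3/2 + 60025*x^2/16) dx. Term by term:
    ∫_0^7/2 25*x^6 dx = 2941225/128;  ∫_0^7/2 -350*x^5 dx = -20588575/192;  ∫_0^7/2 3675*x^4/2 dx = 12353145/64;
    ∫_0^7/2 -8575*x^3/2 dx = -20588575/128;  ∫_0^7/2 60025*x^2/16 dx = 20588575/384.
  Sum: 2941225/128 − 20588575/192 + 12353145/64 − 20588575/128 + 20588575/384 = 588245/384.
  ∫_0^7/2 (u')² dx = ∫_0^7/2 (225*x^4 - 2100*x^3 + 13475*x^2/2 - 8575*x + 60025/16) dx. Term by term:
    ∫_0^7/2 225*x^4 dx = 756315/32;  ∫_0^7/2 -2100*x^3 dx = -1260525/16;  ∫_0^7/2 13475*x^2/2 dx = 4621925/48;
    ∫_0^7/2 -8575*x dx = -420175/8;  ∫_0^7/2 60025/16 dx = 420175/32.
  Sum: 756315/32 − 1260525/16 + 4621925/48 − 420175/8 + 420175/32 = 84035/48.
∫_0^7/2 u² dx = 588245/384, so ||u||_L² = 343*sqrt(30)/48.
∫_0^7/2 (u')² dx = 84035/48, so ||u'||_L² = 49*sqrt(105)/12.
Ratio ||u||_L² / ||u'||_L² = sqrt(14)/4.
Sharp Poincaré constant on H^1_0(0, 7/2) is C_P = L/π = 7/(2*π), achieved by sin(2*π/7·x).
A polynomial bump cannot attain the sharp Poincaré constant (only the first sine eigenfunction does), so the ratio is strictly less than C_P, consistent with ||u||_L² ≤ C_P ||u'||_L².


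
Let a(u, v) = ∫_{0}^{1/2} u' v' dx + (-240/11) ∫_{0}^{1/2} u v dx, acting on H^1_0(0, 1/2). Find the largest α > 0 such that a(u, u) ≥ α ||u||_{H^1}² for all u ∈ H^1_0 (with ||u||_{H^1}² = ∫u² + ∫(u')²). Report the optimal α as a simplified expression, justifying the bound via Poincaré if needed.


α = 4*(-60 + 11*π^2)/(11*(1 + 4*π^2))

Coercivity of a(·,·) on H^1_0(0, 1/2) means a(u, u) ≥ α ||u||_{H^1}² for every u ∈ H^1_0.
The interval has length L = 1/2, and Poincaré/coercivity depend only on L. Here a(u, u) = ∫(u')² + (-240/11)·∫u².
Here c = -240/11 < 0 with |c| < (π/L)² = 4*π^2, so coercivity still holds. The condition a(u,u) ≥ α||u||_{H^1}² reads (1−α)∫(u')² ≥ (α−c)∫u². Any admissible α is ≤ 1 (rapidly oscillating u have ∫u²/∫(u')² → 0), and α = 1 would force 0 ≥ (1−c)∫u², impossible since c < 1; so 1−α > 0. By the sharp Poincaré inequality on H^1_0 of an interval of length L, ∫(u')² ≥ (π/L)²∫u² with equality for the first sine mode sin(π(x−x₀)/L) (x₀ the left endpoint), so the inequality holds for all u iff (1−α)(π/L)² ≥ α − c, i.e. α ≤ ((π/L)² + c)/((π/L)² + 1) = (1 + c(L/π)²)/(1 + (L/π)²). (Direct route, valid since c ≤ 0: Poincaré gives c∫u² ≥ c(L/π)²∫(u')², so a(u,u) ≥ (1 + c(L/π)²)∫(u')², while ||u||_{H^1}² ≤ (1 + (L/π)²)∫(u')²; dividing yields the same α.) With (π/L)² = 4*π^2 and c = -240/11, the largest admissible constant is α = ((π/L)² + c)/((π/L)² + 1).
Simplifying, α = 4*(-60 + 11*π^2)/(11*(1 + 4*π^2)).


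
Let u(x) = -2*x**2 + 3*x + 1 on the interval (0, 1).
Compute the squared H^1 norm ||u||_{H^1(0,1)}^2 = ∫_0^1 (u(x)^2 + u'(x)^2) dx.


||u||_{H^1}^2 = 29/5

The H^1 norm (squared) on an interval (0, L) is
  ||u||_{H^1}^2 = ∫_0^L u(x)^2 dx + ∫_0^L u'(x)^2 dx.
Compute u'(x) = 3 - 4*x.
Then u(x)^2 = 4*x**4 - 12*x**3 + 5*x**2 + 6*x + 1 and u'(x)^2 = 16*x**2 - 24*x + 9.
Integrate each monomial from 0 to 1 using ∫_0^1 c·x^n dx = c·1^(n+1)/(n+1):
  ∫_0^1 u(x)^2 dx = ∫_0^1 (4*x^4 - 12*x^3 + 5*x^2 + 6*x + 1) dx. Term by term:
    ∫_0^1 4*x^4 dx = 4/5;  ∫_0^1 -12*x^3 dx = -3;  ∫_0^1 5*x^2 dx = 5/3;
    ∫_0^1 6*x dx = 3;  ∫_0^1 1 dx = 1.
  Sum: 4/5 − 3 + 5/3 + 3 + 1 = 52/15.
  ∫_0^1 u'(x)^2 dx = ∫_0^1 (16*x^2 - 24*x + 9) dx. Term by term:
    ∫_0^1 16*x^2 dx = 16/3;  ∫_0^1 -24*x dx = -12;  ∫_0^1 9 dx = 9.
  Sum: 16/3 − 12 + 9 = 7/3.
Adding: ||u||_{H^1}^2 = 52/15 + 7/3 = 29/5.


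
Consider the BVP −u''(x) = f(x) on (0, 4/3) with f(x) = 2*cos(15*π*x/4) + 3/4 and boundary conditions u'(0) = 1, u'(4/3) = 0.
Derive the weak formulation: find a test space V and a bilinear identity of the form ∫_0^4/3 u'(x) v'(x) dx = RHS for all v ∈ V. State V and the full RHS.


V = H^1(0, 4/3) (v unrestricted at boundary; u is determined up to an additive constant); weak form: ∫_0^4/3 u'v' dx = ∫_0^4/3 (2*cos(15*π*x/4) + 3/4) v dx − v(0) for all v ∈ V.

Multiply both sides by a test function v and integrate from 0 to 4/3:
  ∫_0^4/3 −u''(x) v(x) dx = ∫_0^4/3 f(x) v(x) dx.
Integrate the LHS by parts once:
  ∫_0^4/3 −u'' v dx = −[u'(x) v(x)]_0^4/3 + ∫_0^4/3 u'(x) v'(x) dx.
Thus ∫_0^4/3 u'(x) v'(x) dx = ∫_0^4/3 f(x) v(x) dx + [u'(x) v(x)]_0^4/3.
Choose V so that boundary terms are either known or forced to vanish.
u has inhomogeneous Neumann u'(0) = 1, u'(4/3) = 0. [u' v]_0^4/3 = (0)·v(4/3) − (1)·v(0) = − v(0). Take V = H^1(0, 4/3); boundary term becomes part of RHS.
Weak formulation: find u (satisfying any essential BC) such that ∫_0^4/3 u'(x) v'(x) dx = ∫_0^4/3 f v dx − v(0) for all v ∈ V (Neumann data are natural BCs: they enter the RHS as boundary terms).
Substituting f(x) = 2*cos(15*π*x/4) + 3/4, the right-hand side is ∫_0^4/3 (2*cos(15*π*x/4) + 3/4) v dx − v(0).
Compatibility check (pure Neumann): taking v ≡ 1 ∈ V gives 0 = ∫_0^4/3 f dx + (0) − (1), i.e. ∫_0^4/3 f dx must equal u'(0) − u'(4/3) = 1. Indeed ∫_0^4/3 (2*cos(15*π*x/4) + 3/4) dx = 1, so the data are compatible. The solution is then unique only up to an additive constant (fix it e.g. by requiring ∫_0^4/3 u dx = 0).


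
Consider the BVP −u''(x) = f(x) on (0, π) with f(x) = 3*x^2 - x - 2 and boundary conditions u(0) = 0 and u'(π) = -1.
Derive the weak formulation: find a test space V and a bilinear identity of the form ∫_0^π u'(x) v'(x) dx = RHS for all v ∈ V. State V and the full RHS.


V = {v ∈ H^1(0, π) : v(0) = 0} (test functions vanish at x = 0 where u is specified); weak form: ∫_0^π u'v' dx = ∫_0^π (3*x^2 - x - 2) v dx − v(π) for all v ∈ V.

Multiply both sides by a test function v and integrate from 0 to π:
  ∫_0^π −u''(x) v(x) dx = ∫_0^π f(x) v(x) dx.
Integrate the LHS by parts once:
  ∫_0^π −u'' v dx = −[u'(x) v(x)]_0^π + ∫_0^π u'(x) v'(x) dx.
Thus ∫_0^π u'(x) v'(x) dx = ∫_0^π f(x) v(x) dx + [u'(x) v(x)]_0^π.
Choose V so that boundary terms are either known or forced to vanish.
Mixed BC: u(0) = 0 (Dirichlet) and u'(π) = -1 (Neumann). Define V = {v ∈ H^1(0, π) : v(0) = 0}. Then [u' v]_0^π = u'(π)·v(π) − u'(0)·0 = − v(π).
Weak formulation: find u (satisfying any essential BC) such that ∫_0^π u'(x) v'(x) dx = ∫_0^π f v dx − v(π) for all v ∈ V (Dirichlet at 0 absorbed into V; Neumann datum at x = π contributes the boundary term).
Substituting f(x) = 3*x^2 - x - 2, the right-hand side is ∫_0^π (3*x^2 - x - 2) v dx − v(π).


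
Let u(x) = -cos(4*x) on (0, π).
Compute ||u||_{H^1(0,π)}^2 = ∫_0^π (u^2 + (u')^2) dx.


||u||_{H^1(0,π)}^2 = 17*π/2

u'(x) = 4*sin(4*x).
Expand u² and (u')² and integrate term by term on (0, π), using: for integers n ≥ 1, ∫_0^π sin²(nx) dx = ∫_0^π cos²(nx) dx = π/2; for n ≠ n', ∫_0^π sin(nx)sin(n'x) dx = ∫_0^π cos(nx)cos(n'x) dx = 0; and by product-to-sum, ∫_0^π sin(nx)cos(n'x) dx = ½∫_0^π [sin((n+n')x) + sin((n−n')x)] dx, which is 0 when n+n' is even and 2n/(n²−n'²) when n+n' is odd (it need not vanish on (0, π)).
  u² squared terms: (-1)²·∫cos(4x)² dx = 1·π/2 = π/2.
  So ∫_0^π u² dx = π/2.
  (u')² squared terms: (4)²·∫sin(4x)² dx = 16·π/2 = 8*π.
  So ∫_0^π (u')² dx = 8*π.
||u||_{H^1}^2 = (π/2) + (8*π) = 17*π/2.


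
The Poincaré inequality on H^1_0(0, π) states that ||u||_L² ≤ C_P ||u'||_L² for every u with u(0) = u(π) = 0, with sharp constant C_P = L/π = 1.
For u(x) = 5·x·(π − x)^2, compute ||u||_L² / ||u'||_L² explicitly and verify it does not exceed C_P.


||u||_L² / ||u'||_L² = sqrt(14)*π/14 < C_P = 1.

u(x) = 5·x·(π − x)^2, so u'(x) = 5*(x - π)*(3*x - π).
u(x) = 5·x·(π − x)^2 vanishes at x = 0 and x = π, so u ∈ H^1_0(0, π). Differentiate via the product rule and integrate the resulting polynomials term by term.
  ∫_0^π u² dx = ∫_0^π (25*x^6 - 100*π*x^5 + 150*π^2*x^4 - 100*π^3*x^3 + 25*π^4*x^2) dx. Term by term:
    ∫_0^π 25*x^6 dx = 25*π^7/7;  ∫_0^π -100*π*x^5 dx = -50*π^7/3;  ∫_0^π 150*π^2*x^4 dx = 30*π^7;
    ∫_0^π -100*π^3*x^3 dx = -25*π^7;  ∫_0^π 25*π^4*x^2 dx = 25*π^7/3.
  Sum: 25*π^7/7 − 50*π^7/3 + 30*π^7 − 25*π^7 + 25*π^7/3 = 5*π^7/21.
  ∫_0^π (u')² dx = ∫_0^π (225*x^4 - 600*π*x^3 + 550*π^2*x^2 - 200*π^3*x + 25*π^4) dx. Term by term:
    ∫_0^π 225*x^4 dx = 45*π^5;  ∫_0^π -600*π*x^3 dx = -150*π^5;  ∫_0^π 550*π^2*x^2 dx = 550*π^5/3;
    ∫_0^π -200*π^3*x dx = -100*π^5;  ∫_0^π 25*π^4 dx = 25*π^5.
  Sum: 45*π^5 − 150*π^5 + 550*π^5/3 − 100*π^5 + 25*π^5 = 10*π^5/3.
∫_0^π u² dx = 5*π^7/21, so ||u||_L² = sqrt(105)*π^(7/2)/21.
∫_0^π (u')² dx = 10*π^5/3, so ||u'||_L² = sqrt(30)*π^(5/2)/3.
Ratio ||u||_L² / ||u'||_L² = sqrt(14)*π/14.
Sharp Poincaré constant on H^1_0(0, π) is C_P = L/π = 1, achieved by sin(x).
A polynomial bump cannot attain the sharp Poincaré constant (only the first sine eigenfunction does), so the ratio is strictly less than C_P, consistent with ||u||_L² ≤ C_P ||u'||_L².


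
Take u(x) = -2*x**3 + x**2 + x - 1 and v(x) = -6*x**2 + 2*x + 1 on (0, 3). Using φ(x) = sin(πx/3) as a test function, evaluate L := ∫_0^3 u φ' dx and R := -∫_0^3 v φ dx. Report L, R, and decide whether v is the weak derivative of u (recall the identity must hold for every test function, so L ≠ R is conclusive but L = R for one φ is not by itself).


LHS = -648/π^3 + 138/π, RHS = -648/π^3 + 138/π. Yes, v = u' weakly.

u(x) = -2*x**3 + x**2 + x - 1, classical derivative u'(x) = -6*x**2 + 2*x + 1.
φ(x) = sin(πx/3), so φ'(x) = π*cos(π*x/3)/3.
Note φ(0) = φ(3) = 0, so the boundary term u·φ vanishes.
LHS = ∫_0^3 u(x) φ'(x) dx = ∫_0^3 (-2*π*x^3*cos(π*x/3)/3 + π*x^2*cos(π*x/3)/3 + π*x*cos(π*x/3)/3 - π*cos(π*x/3)/3) dx. Term by term:
  ∫_0^3 -π*cos(π*x/3)/3 dx = 0;  ∫_0^3 -2*π*x^3*cos(π*x/3)/3 dx = -648/π^3 + 162/π;  ∫_0^3 π*x*cos(π*x/3)/3 dx = -6/π;
  ∫_0^3 π*x^2*cos(π*x/3)/3 dx = -18/π.
Sum: 0 + -648/π^3 + 162/π − 6/π − 18/π = -648/π^3 + 138/π.
So LHS = -648/π^3 + 138/π.
∫_0^3 v(x) φ(x) dx = ∫_0^3 (-6*x^2*sin(π*x/3) + 2*x*sin(π*x/3) + sin(π*x/3)) dx. Term by term:
  ∫_0^3 -6*x^2*sin(π*x/3) dx = -162/π + 648/π^3;  ∫_0^3 2*x*sin(π*x/3) dx = 18/π;  ∫_0^3 sin(π*x/3) dx = 6/π.
Sum: -162/π + 648/π^3 + 18/π + 6/π = -138/π + 648/π^3.
So RHS = -∫_0^3 v(x) φ(x) dx = -648/π^3 + 138/π.
LHS = RHS, so the identity holds for this test φ.
Moreover u is smooth here and v(x) = u'(x) = -6*x**2 + 2*x + 1 pointwise, so the identity holds for every test function. Hence v is the weak derivative of u.


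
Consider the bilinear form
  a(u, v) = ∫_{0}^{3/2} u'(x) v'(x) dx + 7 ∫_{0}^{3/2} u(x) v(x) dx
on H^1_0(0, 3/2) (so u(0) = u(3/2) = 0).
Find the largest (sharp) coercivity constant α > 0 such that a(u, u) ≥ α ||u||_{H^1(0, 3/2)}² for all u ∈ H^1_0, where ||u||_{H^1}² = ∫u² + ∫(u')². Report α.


α = 1

Coercivity of a(·,·) on H^1_0(0, 3/2) means a(u, u) ≥ α ||u||_{H^1}² for every u ∈ H^1_0.
The interval has length L = 3/2, and Poincaré/coercivity depend only on L. Here a(u, u) = ∫(u')² + (7)·∫u².
Here c = 7 ≥ 1, so a(u,u) = ∫(u')² + c∫u² ≥ ∫(u')² + ∫u² = ||u||_{H^1}², i.e. α = 1 works. No larger α is possible: a(u,u) ≥ α||u||_{H^1}² means (1−α)∫(u')² ≥ (α−c)∫u², and for the modes u_n = sin(nπ(x−x₀)/L) (x₀ the left endpoint) one has ∫u_n²/∫(u_n')² = (L/(nπ))² → 0, so a(u_n,u_n)/||u_n||_{H^1}² → 1. Hence the optimal constant is α = 1.
Therefore α = 1.


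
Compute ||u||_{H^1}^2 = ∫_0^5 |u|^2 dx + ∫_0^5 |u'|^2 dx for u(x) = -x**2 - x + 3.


||u||_{H^1}^2 = 5525/6

The H^1 norm (squared) on an interval (0, L) is
  ||u||_{H^1}^2 = ∫_0^L u(x)^2 dx + ∫_0^L u'(x)^2 dx.
Compute u'(x) = -2*x - 1.
Then u(x)^2 = x**4 + 2*x**3 - 5*x**2 - 6*x + 9 and u'(x)^2 = 4*x**2 + 4*x + 1.
Integrate each monomial from 0 to 5 using ∫_0^5 c·x^n dx = c·5^(n+1)/(n+1):
  ∫_0^5 u(x)^2 dx = ∫_0^5 (x^4 + 2*x^3 - 5*x^2 - 6*x + 9) dx. Term by term:
    ∫_0^5 x^4 dx = 625;  ∫_0^5 2*x^3 dx = 625/2;  ∫_0^5 -5*x^2 dx = -625/3;
    ∫_0^5 -6*x dx = -75;  ∫_0^5 9 dx = 45.
  Sum: 625 + 625/2 − 625/3 − 75 + 45 = 4195/6.
  ∫_0^5 u'(x)^2 dx = ∫_0^5 (4*x^2 + 4*x + 1) dx. Term by term:
    ∫_0^5 4*x^2 dx = 500/3;  ∫_0^5 4*x dx = 50;  ∫_0^5 1 dx = 5.
  Sum: 500/3 + 50 + 5 = 665/3.
Adding: ||u||_{H^1}^2 = 4195/6 + 665/3 = 5525/6.


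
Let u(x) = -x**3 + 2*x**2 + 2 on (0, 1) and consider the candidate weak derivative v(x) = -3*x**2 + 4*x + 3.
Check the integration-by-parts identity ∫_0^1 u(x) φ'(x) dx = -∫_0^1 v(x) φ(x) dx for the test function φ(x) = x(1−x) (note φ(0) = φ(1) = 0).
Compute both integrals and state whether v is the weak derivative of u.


LHS = -11/60, RHS = -41/60. No, v is not the weak derivative of u.

u(x) = -x**3 + 2*x**2 + 2, classical derivative u'(x) = -3*x**2 + 4*x.
φ(x) = x(1−x), so φ'(x) = 1 - 2*x.
Note φ(0) = φ(1) = 0, so the boundary term u·φ vanishes.
LHS = ∫_0^1 u(x) φ'(x) dx = ∫_0^1 (2*x^4 - 5*x^3 + 2*x^2 - 4*x + 2) dx. Term by term:
  ∫_0^1 2*x^4 dx = 2/5;  ∫_0^1 -5*x^3 dx = -5/4;  ∫_0^1 2*x^2 dx = 2/3;
  ∫_0^1 -4*x dx = -2;  ∫_0^1 2 dx = 2.
Sum: 2/5 − 5/4 + 2/3 − 2 + 2 = -11/60.
So LHS = -11/60.
∫_0^1 v(x) φ(x) dx = ∫_0^1 (3*x^4 - 7*x^3 + x^2 + 3*x) dx. Term by term:
  ∫_0^1 3*x^4 dx = 3/5;  ∫_0^1 -7*x^3 dx = -7/4;  ∫_0^1 x^2 dx = 1/3;
  ∫_0^1 3*x dx = 3/2.
Sum: 3/5 − 7/4 + 1/3 + 3/2 = 41/60.
So RHS = -∫_0^1 v(x) φ(x) dx = -41/60.
LHS − RHS = 1/2 ≠ 0, so the identity fails.
(For a valid weak derivative the identity must hold for EVERY test function, in particular this one. The failure shows v is NOT the weak derivative of u.)
Correct weak derivative would be u'(x) = -3*x**2 + 4*x.


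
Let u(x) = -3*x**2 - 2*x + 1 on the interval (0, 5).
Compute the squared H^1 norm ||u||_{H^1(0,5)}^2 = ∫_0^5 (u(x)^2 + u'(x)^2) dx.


||u||_{H^1}^2 = 27575/3

The H^1 norm (squared) on an interval (0, L) is
  ||u||_{H^1}^2 = ∫_0^L u(x)^2 dx + ∫_0^L u'(x)^2 dx.
Compute u'(x) = -6*x - 2.
Then u(x)^2 = 9*x**4 + 12*x**3 - 2*x**2 - 4*x + 1 and u'(x)^2 = 36*x**2 + 24*x + 4.
Integrate each monomial from 0 to 5 using ∫_0^5 c·x^n dx = c·5^(n+1)/(n+1):
  ∫_0^5 u(x)^2 dx = ∫_0^5 (9*x^4 + 12*x^3 - 2*x^2 - 4*x + 1) dx. Term by term:
    ∫_0^5 9*x^4 dx = 5625;  ∫_0^5 12*x^3 dx = 1875;  ∫_0^5 -2*x^2 dx = -250/3;
    ∫_0^5 -4*x dx = -50;  ∫_0^5 1 dx = 5.
  Sum: 5625 + 1875 − 250/3 − 50 + 5 = 22115/3.
  ∫_0^5 u'(x)^2 dx = ∫_0^5 (36*x^2 + 24*x + 4) dx. Term by term:
    ∫_0^5 36*x^2 dx = 1500;  ∫_0^5 24*x dx = 300;  ∫_0^5 4 dx = 20.
  Sum: 1500 + 300 + 20 = 1820.
Adding: ||u||_{H^1}^2 = 22115/3 + 1820 = 27575/3.


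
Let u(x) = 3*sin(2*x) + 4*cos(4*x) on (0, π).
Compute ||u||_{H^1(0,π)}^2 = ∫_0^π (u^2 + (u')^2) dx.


||u||_{H^1(0,π)}^2 = 317*π/2

u'(x) = -16*sin(4*x) + 6*cos(2*x).
Expand u² and (u')² and integrate term by term on (0, π), using: for integers n ≥ 1, ∫_0^π sin²(nx) dx = ∫_0^π cos²(nx) dx = π/2; for n ≠ n', ∫_0^π sin(nx)sin(n'x) dx = ∫_0^π cos(nx)cos(n'x) dx = 0; and by product-to-sum, ∫_0^π sin(nx)cos(n'x) dx = ½∫_0^π [sin((n+n')x) + sin((n−n')x)] dx, which is 0 when n+n' is even and 2n/(n²−n'²) when n+n' is odd (it need not vanish on (0, π)).
  u² squared terms: (3)²·∫sin(2x)² dx = 9·π/2 = 9*π/2;  (4)²·∫cos(4x)² dx = 16·π/2 = 8*π.
  u² cross terms: 2·(3)·(4)·∫sin(2x)·cos(4x) dx = 24·(0) = 0.
  So ∫_0^π u² dx = 9*π/2 + 8*π + 0 = 25*π/2.
  (u')² squared terms: (-16)²·∫sin(4x)² dx = 256·π/2 = 128*π;  (6)²·∫cos(2x)² dx = 36·π/2 = 18*π.
  (u')² cross terms: 2·(-16)·(6)·∫sin(4x)·cos(2x) dx = -192·(0) = 0.
  So ∫_0^π (u')² dx = 128*π + 18*π + 0 = 146*π.
||u||_{H^1}^2 = (25*π/2) + (146*π) = 317*π/2.


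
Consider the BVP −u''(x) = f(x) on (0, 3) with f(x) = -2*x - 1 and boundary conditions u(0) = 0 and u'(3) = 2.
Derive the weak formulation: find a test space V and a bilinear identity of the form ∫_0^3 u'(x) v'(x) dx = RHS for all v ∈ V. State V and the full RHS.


V = {v ∈ H^1(0, 3) : v(0) = 0} (test functions vanish at x = 0 where u is specified); weak form: ∫_0^3 u'v' dx = ∫_0^3 (-2*x - 1) v dx + 2·v(3) for all v ∈ V.

Multiply both sides by a test function v and integrate from 0 to 3:
  ∫_0^3 −u''(x) v(x) dx = ∫_0^3 f(x) v(x) dx.
Integrate the LHS by parts once:
  ∫_0^3 −u'' v dx = −[u'(x) v(x)]_0^3 + ∫_0^3 u'(x) v'(x) dx.
Thus ∫_0^3 u'(x) v'(x) dx = ∫_0^3 f(x) v(x) dx + [u'(x) v(x)]_0^3.
Choose V so that boundary terms are either known or forced to vanish.
Mixed BC: u(0) = 0 (Dirichlet) and u'(3) = 2 (Neumann). Define V = {v ∈ H^1(0, 3) : v(0) = 0}. Then [u' v]_0^3 = u'(3)·v(3) − u'(0)·0 = 2·v(3).
Weak formulation: find u (satisfying any essential BC) such that ∫_0^3 u'(x) v'(x) dx = ∫_0^3 f v dx + 2·v(3) for all v ∈ V (Dirichlet at 0 absorbed into V; Neumann datum at x = 3 contributes the boundary term).
Substituting f(x) = -2*x - 1, the right-hand side is ∫_0^3 (-2*x - 1) v dx + 2·v(3).


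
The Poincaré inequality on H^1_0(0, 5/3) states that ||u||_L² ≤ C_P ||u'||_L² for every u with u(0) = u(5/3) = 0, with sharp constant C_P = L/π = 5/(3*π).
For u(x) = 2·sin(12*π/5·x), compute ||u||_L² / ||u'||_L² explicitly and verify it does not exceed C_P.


||u||_L² / ||u'||_L² = 5/(12*π) < C_P = 5/(3*π).

u(x) = 2·sin(12*π/5·x), so u'(x) = 24*π*cos(12*π*x/5)/5.
Writing u(x) = A·sin(kπx/L) with A = 2 and k = 4, use ∫_0^L sin²(kπx/L) dx = L/2 and ∫_0^L cos²(kπx/L) dx = L/2.
u² = 4·sin²(12*π/5·x) and (u')² = 576*π^2/25·cos²(12*π/5·x), and each of sin², cos² integrates to L/2 = 5/6 over (0, 5/3).
∫_0^5/3 u² dx = 10/3, so ||u||_L² = sqrt(30)/3.
∫_0^5/3 (u')² dx = 96*π^2/5, so ||u'||_L² = 4*sqrt(30)*π/5.
Ratio ||u||_L² / ||u'||_L² = 5/(12*π).
Sharp Poincaré constant on H^1_0(0, 5/3) is C_P = L/π = 5/(3*π), achieved by sin(3*π/5·x).
This is the k = 4 harmonic; the ratio L/(kπ) is strictly less than C_P = L/π, consistent with the sharp inequality ||u||_L² ≤ C_P ||u'||_L².


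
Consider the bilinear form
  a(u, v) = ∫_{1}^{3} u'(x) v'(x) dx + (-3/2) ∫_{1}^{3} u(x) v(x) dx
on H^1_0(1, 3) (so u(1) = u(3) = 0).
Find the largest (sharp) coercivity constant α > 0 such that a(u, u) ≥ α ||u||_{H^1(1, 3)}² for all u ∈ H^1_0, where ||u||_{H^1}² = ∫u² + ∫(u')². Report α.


α = (-6 + π^2)/(4 + π^2)

Coercivity of a(·,·) on H^1_0(1, 3) means a(u, u) ≥ α ||u||_{H^1}² for every u ∈ H^1_0.
The interval has length L = 2, and Poincaré/coercivity depend only on L. Here a(u, u) = ∫(u')² + (-3/2)·∫u².
Here c = -3/2 < 0 with |c| < (π/L)² = π^2/4, so coercivity still holds. The condition a(u,u) ≥ α||u||_{H^1}² reads (1−α)∫(u')² ≥ (α−c)∫u². Any admissible α is ≤ 1 (rapidly oscillating u have ∫u²/∫(u')² → 0), and α = 1 would force 0 ≥ (1−c)∫u², impossible since c < 1; so 1−α > 0. By the sharp Poincaré inequality on H^1_0 of an interval of length L, ∫(u')² ≥ (π/L)²∫u² with equality for the first sine mode sin(π(x−x₀)/L) (x₀ the left endpoint), so the inequality holds for all u iff (1−α)(π/L)² ≥ α − c, i.e. α ≤ ((π/L)² + c)/((π/L)² + 1) = (1 + c(L/π)²)/(1 + (L/π)²). (Direct route, valid since c ≤ 0: Poincaré gives c∫u² ≥ c(L/π)²∫(u')², so a(u,u) ≥ (1 + c(L/π)²)∫(u')², while ||u||_{H^1}² ≤ (1 + (L/π)²)∫(u')²; dividing yields the same α.) With (π/L)² = π^2/4 and c = -3/2, the largest admissible constant is α = ((π/L)² + c)/((π/L)² + 1).
Simplifying, α = (-6 + π^2)/(4 + π^2).


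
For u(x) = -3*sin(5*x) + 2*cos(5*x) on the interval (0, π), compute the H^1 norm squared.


||u||_{H^1(0,π)}^2 = 169*π

u'(x) = -10*sin(5*x) - 15*cos(5*x).
Expand u² and (u')² and integrate term by term on (0, π), using: for integers n ≥ 1, ∫_0^π sin²(nx) dx = ∫_0^π cos²(nx) dx = π/2; for n ≠ n', ∫_0^π sin(nx)sin(n'x) dx = ∫_0^π cos(nx)cos(n'x) dx = 0; and by product-to-sum, ∫_0^π sin(nx)cos(n'x) dx = ½∫_0^π [sin((n+n')x) + sin((n−n')x)] dx, which is 0 when n+n' is even and 2n/(n²−n'²) when n+n' is odd (it need not vanish on (0, π)).
  u² squared terms: (-3)²·∫sin(5x)² dx = 9·π/2 = 9*π/2;  (2)²·∫cos(5x)² dx = 4·π/2 = 2*π.
  u² cross terms: 2·(-3)·(2)·∫sin(5x)·cos(5x) dx = -12·(0) = 0.
  So ∫_0^π u² dx = 9*π/2 + 2*π + 0 = 13*π/2.
  (u')² squared terms: (-15)²·∫cos(5x)² dx = 225·π/2 = 225*π/2;  (-10)²·∫sin(5x)² dx = 100·π/2 = 50*π.
  (u')² cross terms: 2·(-15)·(-10)·∫cos(5x)·sin(5x) dx = 300·(0) = 0.
  So ∫_0^π (u')² dx = 225*π/2 + 50*π + 0 = 325*π/2.
||u||_{H^1}^2 = (13*π/2) + (325*π/2) = 169*π.


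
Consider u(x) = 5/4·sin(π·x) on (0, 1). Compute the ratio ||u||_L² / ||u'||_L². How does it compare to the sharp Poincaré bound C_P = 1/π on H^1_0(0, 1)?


||u||_L² / ||u'||_L² = 1/π = C_P.

u(x) = 5/4·sin(π·x), so u'(x) = 5*π*cos(π*x)/4.
Writing u(x) = A·sin(kπx/L) with A = 5/4 and k = 1, use ∫_0^L sin²(kπx/L) dx = L/2 and ∫_0^L cos²(kπx/L) dx = L/2.
u² = 25/16·sin²(π·x) and (u')² = 25*π^2/16·cos²(π·x), and each of sin², cos² integrates to L/2 = 1/2 over (0, 1).
∫_0^1 u² dx = 25/32, so ||u||_L² = 5*sqrt(2)/8.
∫_0^1 (u')² dx = 25*π^2/32, so ||u'||_L² = 5*sqrt(2)*π/8.
Ratio ||u||_L² / ||u'||_L² = 1/π.
Sharp Poincaré constant on H^1_0(0, 1) is C_P = L/π = 1/π, achieved by sin(π·x).
This is the k = 1 eigenfunction (up to amplitude), so the ratio equals the sharp Poincaré constant exactly.


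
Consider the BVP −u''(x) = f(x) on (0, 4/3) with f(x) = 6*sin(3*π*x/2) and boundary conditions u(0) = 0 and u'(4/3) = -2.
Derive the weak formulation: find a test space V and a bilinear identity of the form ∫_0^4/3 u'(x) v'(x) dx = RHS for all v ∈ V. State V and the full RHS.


V = {v ∈ H^1(0, 4/3) : v(0) = 0} (test functions vanish at x = 0 where u is specified); weak form: ∫_0^4/3 u'v' dx = ∫_0^4/3 (6*sin(3*π*x/2)) v dx − 2·v(4/3) for all v ∈ V.

Multiply both sides by a test function v and integrate from 0 to 4/3:
  ∫_0^4/3 −u''(x) v(x) dx = ∫_0^4/3 f(x) v(x) dx.
Integrate the LHS by parts once:
  ∫_0^4/3 −u'' v dx = −[u'(x) v(x)]_0^4/3 + ∫_0^4/3 u'(x) v'(x) dx.
Thus ∫_0^4/3 u'(x) v'(x) dx = ∫_0^4/3 f(x) v(x) dx + [u'(x) v(x)]_0^4/3.
Choose V so that boundary terms are either known or forced to vanish.
Mixed BC: u(0) = 0 (Dirichlet) and u'(4/3) = -2 (Neumann). Define V = {v ∈ H^1(0, 4/3) : v(0) = 0}. Then [u' v]_0^4/3 = u'(4/3)·v(4/3) − u'(0)·0 = − 2·v(4/3).
Weak formulation: find u (satisfying any essential BC) such that ∫_0^4/3 u'(x) v'(x) dx = ∫_0^4/3 f v dx − 2·v(4/3) for all v ∈ V (Dirichlet at 0 absorbed into V; Neumann datum at x = 4/3 contributes the boundary term).
Substituting f(x) = 6*sin(3*π*x/2), the right-hand side is ∫_0^4/3 (6*sin(3*π*x/2)) v dx − 2·v(4/3).


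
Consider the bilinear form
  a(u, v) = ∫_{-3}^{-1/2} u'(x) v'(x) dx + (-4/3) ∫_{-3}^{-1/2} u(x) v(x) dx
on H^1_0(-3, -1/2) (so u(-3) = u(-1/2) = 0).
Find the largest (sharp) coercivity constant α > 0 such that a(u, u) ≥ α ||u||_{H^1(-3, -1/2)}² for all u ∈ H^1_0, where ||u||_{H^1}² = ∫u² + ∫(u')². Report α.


α = 4*(-25 + 3*π^2)/(3*(25 + 4*π^2))

Coercivity of a(·,·) on H^1_0(-3, -1/2) means a(u, u) ≥ α ||u||_{H^1}² for every u ∈ H^1_0.
The interval has length L = 5/2, and Poincaré/coercivity depend only on L. Here a(u, u) = ∫(u')² + (-4/3)·∫u².
Here c = -4/3 < 0 with |c| < (π/L)² = 4*π^2/25, so coercivity still holds. The condition a(u,u) ≥ α||u||_{H^1}² reads (1−α)∫(u')² ≥ (α−c)∫u². Any admissible α is ≤ 1 (rapidly oscillating u have ∫u²/∫(u')² → 0), and α = 1 would force 0 ≥ (1−c)∫u², impossible since c < 1; so 1−α > 0. By the sharp Poincaré inequality on H^1_0 of an interval of length L, ∫(u')² ≥ (π/L)²∫u² with equality for the first sine mode sin(π(x−x₀)/L) (x₀ the left endpoint), so the inequality holds for all u iff (1−α)(π/L)² ≥ α − c, i.e. α ≤ ((π/L)² + c)/((π/L)² + 1) = (1 + c(L/π)²)/(1 + (L/π)²). (Direct route, valid since c ≤ 0: Poincaré gives c∫u² ≥ c(L/π)²∫(u')², so a(u,u) ≥ (1 + c(L/π)²)∫(u')², while ||u||_{H^1}² ≤ (1 + (L/π)²)∫(u')²; dividing yields the same α.) With (π/L)² = 4*π^2/25 and c = -4/3, the largest admissible constant is α = ((π/L)² + c)/((π/L)² + 1).
Simplifying, α = 4*(-25 + 3*π^2)/(3*(25 + 4*π^2)).


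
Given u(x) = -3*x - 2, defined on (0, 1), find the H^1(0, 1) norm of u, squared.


||u||_{H^1}^2 = 22

The H^1 norm (squared) on an interval (0, L) is
  ||u||_{H^1}^2 = ∫_0^L u(x)^2 dx + ∫_0^L u'(x)^2 dx.
Compute u'(x) = -3.
Then u(x)^2 = 9*x**2 + 12*x + 4 and u'(x)^2 = 9.
Integrate each monomial from 0 to 1 using ∫_0^1 c·x^n dx = c·1^(n+1)/(n+1):
  ∫_0^1 u(x)^2 dx = ∫_0^1 (9*x^2 + 12*x + 4) dx. Term by term:
    ∫_0^1 9*x^2 dx = 3;  ∫_0^1 12*x dx = 6;  ∫_0^1 4 dx = 4.
  Sum: 3 + 6 + 4 = 13.
  ∫_0^1 u'(x)^2 dx = ∫_0^1 (9) dx. Term by term:
    ∫_0^1 9 dx = 9.
Adding: ||u||_{H^1}^2 = 13 + 9 = 22.


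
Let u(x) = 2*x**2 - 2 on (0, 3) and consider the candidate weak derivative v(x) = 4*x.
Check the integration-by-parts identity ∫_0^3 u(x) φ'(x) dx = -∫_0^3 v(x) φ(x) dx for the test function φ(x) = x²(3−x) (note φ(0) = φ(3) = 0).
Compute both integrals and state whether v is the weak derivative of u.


LHS = -243/5, RHS = -243/5. Yes, v = u' weakly.

u(x) = 2*x**2 - 2, classical derivative u'(x) = 4*x.
φ(x) = x²(3−x), so φ'(x) = 3*x*(2 - x).
Note φ(0) = φ(3) = 0, so the boundary term u·φ vanishes.
LHS = ∫_0^3 u(x) φ'(x) dx = ∫_0^3 (-6*x^4 + 12*x^3 + 6*x^2 - 12*x) dx. Term by term:
  ∫_0^3 -6*x^4 dx = -1458/5;  ∫_0^3 12*x^3 dx = 243;  ∫_0^3 6*x^2 dx = 54;
  ∫_0^3 -12*x dx = -54.
Sum: -1458/5 + 243 + 54 − 54 = -243/5.
So LHS = -243/5.
∫_0^3 v(x) φ(x) dx = ∫_0^3 (-4*x^4 + 12*x^3) dx. Term by term:
  ∫_0^3 -4*x^4 dx = -972/5;  ∫_0^3 12*x^3 dx = 243.
Sum: -972/5 + 243 = 243/5.
So RHS = -∫_0^3 v(x) φ(x) dx = -243/5.
LHS = RHS, so the identity holds for this test φ.
Moreover u is smooth here and v(x) = u'(x) = 4*x pointwise, so the identity holds for every test function. Hence v is the weak derivative of u.


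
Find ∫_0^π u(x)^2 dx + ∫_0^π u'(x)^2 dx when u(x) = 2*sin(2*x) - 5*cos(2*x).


||u||_{H^1(0,π)}^2 = 145*π/2

u'(x) = 10*sin(2*x) + 4*cos(2*x).
Expand u² and (u')² and integrate term by term on (0, π), using: for integers n ≥ 1, ∫_0^π sin²(nx) dx = ∫_0^π cos²(nx) dx = π/2; for n ≠ n', ∫_0^π sin(nx)sin(n'x) dx = ∫_0^π cos(nx)cos(n'x) dx = 0; and by product-to-sum, ∫_0^π sin(nx)cos(n'x) dx = ½∫_0^π [sin((n+n')x) + sin((n−n')x)] dx, which is 0 when n+n' is even and 2n/(n²−n'²) when n+n' is odd (it need not vanish on (0, π)).
  u² squared terms: (-5)²·∫cos(2x)² dx = 25·π/2 = 25*π/2;  (2)²·∫sin(2x)² dx = 4·π/2 = 2*π.
  u² cross terms: 2·(-5)·(2)·∫cos(2x)·sin(2x) dx = -20·(0) = 0.
  So ∫_0^π u² dx = 25*π/2 + 2*π + 0 = 29*π/2.
  (u')² squared terms: (4)²·∫cos(2x)² dx = 16·π/2 = 8*π;  (10)²·∫sin(2x)² dx = 100·π/2 = 50*π.
  (u')² cross terms: 2·(4)·(10)·∫cos(2x)·sin(2x) dx = 80·(0) = 0.
  So ∫_0^π (u')² dx = 8*π + 50*π + 0 = 58*π.
||u||_{H^1}^2 = (29*π/2) + (58*π) = 145*π/2.


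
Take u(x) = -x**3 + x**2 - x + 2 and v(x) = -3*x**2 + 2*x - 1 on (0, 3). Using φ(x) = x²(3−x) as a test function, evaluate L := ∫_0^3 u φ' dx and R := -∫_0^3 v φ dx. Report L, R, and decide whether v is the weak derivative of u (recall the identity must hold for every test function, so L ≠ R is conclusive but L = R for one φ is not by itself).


LHS = 1107/20, RHS = 1107/20. Yes, v = u' weakly.

u(x) = -x**3 + x**2 - x + 2, classical derivative u'(x) = -3*x**2 + 2*x - 1.
φ(x) = x²(3−x), so φ'(x) = 3*x*(2 - x).
Note φ(0) = φ(3) = 0, so the boundary term u·φ vanishes.
LHS = ∫_0^3 u(x) φ'(x) dx = ∫_0^3 (3*x^5 - 9*x^4 + 9*x^3 - 12*x^2 + 12*x) dx. Term by term:
  ∫_0^3 3*x^5 dx = 729/2;  ∫_0^3 -9*x^4 dx = -2187/5;  ∫_0^3 9*x^3 dx = 729/4;
  ∫_0^3 -12*x^2 dx = -108;  ∫_0^3 12*x dx = 54.
Sum: 729/2 − 2187/5 + 729/4 − 108 + 54 = 1107/20.
So LHS = 1107/20.
∫_0^3 v(x) φ(x) dx = ∫_0^3 (3*x^5 - 11*x^4 + 7*x^3 - 3*x^2) dx. Term by term:
  ∫_0^3 3*x^5 dx = 729/2;  ∫_0^3 -11*x^4 dx = -2673/5;  ∫_0^3 7*x^3 dx = 567/4;
  ∫_0^3 -3*x^2 dx = -27.
Sum: 729/2 − 2673/5 + 567/4 − 27 = -1107/20.
So RHS = -∫_0^3 v(x) φ(x) dx = 1107/20.
LHS = RHS, so the identity holds for this test φ.
Moreover u is smooth here and v(x) = u'(x) = -3*x**2 + 2*x - 1 pointwise, so the identity holds for every test function. Hence v is the weak derivative of u.
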